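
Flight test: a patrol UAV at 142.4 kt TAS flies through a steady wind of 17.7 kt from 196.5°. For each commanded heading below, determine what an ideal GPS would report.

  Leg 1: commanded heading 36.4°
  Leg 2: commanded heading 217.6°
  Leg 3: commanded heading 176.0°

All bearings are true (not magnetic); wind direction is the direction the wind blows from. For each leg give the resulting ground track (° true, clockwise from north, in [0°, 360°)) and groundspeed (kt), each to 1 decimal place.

Leg 1: heading 36.4°; drift -2.2° → track 34.2°, groundspeed 159.2 kt
Leg 2: heading 217.6°; drift +2.9° → track 220.5°, groundspeed 126.0 kt
Leg 3: heading 176.0°; drift -2.8° → track 173.2°, groundspeed 126.0 kt

Leg 1: track=34.2°, groundspeed=159.2 kt
Leg 2: track=220.5°, groundspeed=126.0 kt
Leg 3: track=173.2°, groundspeed=126.0 kt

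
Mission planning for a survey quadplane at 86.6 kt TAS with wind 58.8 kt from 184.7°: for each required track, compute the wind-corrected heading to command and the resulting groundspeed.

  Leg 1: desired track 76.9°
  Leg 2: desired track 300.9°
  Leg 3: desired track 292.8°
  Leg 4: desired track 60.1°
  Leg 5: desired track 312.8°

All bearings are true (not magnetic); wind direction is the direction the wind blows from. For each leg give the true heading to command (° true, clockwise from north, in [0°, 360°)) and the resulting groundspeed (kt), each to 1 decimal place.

Leg 1: desired track 76.9°; wind correction +40.3° → command heading 117.2°, groundspeed 84.0 kt
Leg 2: desired track 300.9°; wind correction -37.5° → command heading 263.4°, groundspeed 94.6 kt
Leg 3: desired track 292.8°; wind correction -40.2° → command heading 252.6°, groundspeed 84.4 kt
Leg 4: desired track 60.1°; wind correction +34.0° → command heading 94.1°, groundspeed 105.2 kt
Leg 5: desired track 312.8°; wind correction -32.3° → command heading 280.5°, groundspeed 109.5 kt

Leg 1: heading=117.2°, groundspeed=84.0 kt
Leg 2: heading=263.4°, groundspeed=94.6 kt
Leg 3: heading=252.6°, groundspeed=84.4 kt
Leg 4: heading=94.1°, groundspeed=105.2 kt
Leg 5: heading=280.5°, groundspeed=109.5 kt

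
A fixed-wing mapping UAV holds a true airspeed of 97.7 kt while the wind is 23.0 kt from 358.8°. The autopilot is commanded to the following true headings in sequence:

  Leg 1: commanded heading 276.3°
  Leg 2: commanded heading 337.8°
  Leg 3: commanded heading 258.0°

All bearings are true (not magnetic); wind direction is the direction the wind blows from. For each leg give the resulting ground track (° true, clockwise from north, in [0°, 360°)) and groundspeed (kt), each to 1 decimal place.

Leg 1: heading 276.3°; drift -13.5° → track 262.8°, groundspeed 97.4 kt
Leg 2: heading 337.8°; drift -6.2° → track 331.6°, groundspeed 76.7 kt
Leg 3: heading 258.0°; drift -12.5° → track 245.5°, groundspeed 104.5 kt

Leg 1: track=262.8°, groundspeed=97.4 kt
Leg 2: track=331.6°, groundspeed=76.7 kt
Leg 3: track=245.5°, groundspeed=104.5 kt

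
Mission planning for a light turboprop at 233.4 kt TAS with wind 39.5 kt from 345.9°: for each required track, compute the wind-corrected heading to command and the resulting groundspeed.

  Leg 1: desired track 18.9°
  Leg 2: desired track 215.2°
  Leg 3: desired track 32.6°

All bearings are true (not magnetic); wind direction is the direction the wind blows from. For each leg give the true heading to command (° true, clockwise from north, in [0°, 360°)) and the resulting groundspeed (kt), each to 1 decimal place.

Leg 1: desired track 18.9°; wind correction -5.3° → command heading 13.6°, groundspeed 199.3 kt
Leg 2: desired track 215.2°; wind correction +7.4° → command heading 222.6°, groundspeed 257.2 kt
Leg 3: desired track 32.6°; wind correction -7.1° → command heading 25.5°, groundspeed 204.5 kt

Leg 1: heading=13.6°, groundspeed=199.3 kt
Leg 2: heading=222.6°, groundspeed=257.2 kt
Leg 3: heading=25.5°, groundspeed=204.5 kt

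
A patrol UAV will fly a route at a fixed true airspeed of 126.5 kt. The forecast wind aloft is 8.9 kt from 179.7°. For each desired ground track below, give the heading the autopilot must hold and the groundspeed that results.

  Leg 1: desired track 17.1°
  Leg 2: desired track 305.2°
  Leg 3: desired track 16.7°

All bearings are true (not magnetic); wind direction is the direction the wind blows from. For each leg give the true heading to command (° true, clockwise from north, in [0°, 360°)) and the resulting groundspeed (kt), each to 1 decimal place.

Leg 1: desired track 17.1°; wind correction +1.2° → command heading 18.3°, groundspeed 135.0 kt
Leg 2: desired track 305.2°; wind correction -3.3° → command heading 301.9°, groundspeed 131.5 kt
Leg 3: desired track 16.7°; wind correction +1.2° → command heading 17.9°, groundspeed 135.0 kt

Leg 1: heading=18.3°, groundspeed=135.0 kt
Leg 2: heading=301.9°, groundspeed=131.5 kt
Leg 3: heading=17.9°, groundspeed=135.0 kt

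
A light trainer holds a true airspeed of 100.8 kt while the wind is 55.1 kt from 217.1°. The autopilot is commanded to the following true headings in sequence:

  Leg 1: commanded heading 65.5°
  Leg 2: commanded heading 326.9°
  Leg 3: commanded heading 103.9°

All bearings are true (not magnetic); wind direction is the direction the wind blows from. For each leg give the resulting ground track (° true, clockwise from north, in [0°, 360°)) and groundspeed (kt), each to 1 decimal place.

Leg 1: track=55.5°, groundspeed=151.6 kt
Leg 2: track=350.4°, groundspeed=130.2 kt
Leg 3: track=81.4°, groundspeed=132.6 kt

Leg 1: heading 65.5°; drift -10.0° → track 55.5°, groundspeed 151.6 kt
Leg 2: heading 326.9°; drift +23.5° → track 350.4°, groundspeed 130.2 kt
Leg 3: heading 103.9°; drift -22.5° → track 81.4°, groundspeed 132.6 kt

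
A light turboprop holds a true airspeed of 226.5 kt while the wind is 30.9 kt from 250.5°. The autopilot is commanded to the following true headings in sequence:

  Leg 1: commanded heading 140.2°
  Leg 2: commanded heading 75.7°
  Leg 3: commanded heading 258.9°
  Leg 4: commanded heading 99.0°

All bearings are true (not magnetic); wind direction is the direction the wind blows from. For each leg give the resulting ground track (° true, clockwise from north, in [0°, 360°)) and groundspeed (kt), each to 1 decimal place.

Leg 1: track=133.2°, groundspeed=239.0 kt
Leg 2: track=75.1°, groundspeed=257.3 kt
Leg 3: track=260.2°, groundspeed=196.0 kt
Leg 4: track=95.7°, groundspeed=254.1 kt

Leg 1: heading 140.2°; drift -7.0° → track 133.2°, groundspeed 239.0 kt
Leg 2: heading 75.7°; drift -0.6° → track 75.1°, groundspeed 257.3 kt
Leg 3: heading 258.9°; drift +1.3° → track 260.2°, groundspeed 196.0 kt
Leg 4: heading 99.0°; drift -3.3° → track 95.7°, groundspeed 254.1 kt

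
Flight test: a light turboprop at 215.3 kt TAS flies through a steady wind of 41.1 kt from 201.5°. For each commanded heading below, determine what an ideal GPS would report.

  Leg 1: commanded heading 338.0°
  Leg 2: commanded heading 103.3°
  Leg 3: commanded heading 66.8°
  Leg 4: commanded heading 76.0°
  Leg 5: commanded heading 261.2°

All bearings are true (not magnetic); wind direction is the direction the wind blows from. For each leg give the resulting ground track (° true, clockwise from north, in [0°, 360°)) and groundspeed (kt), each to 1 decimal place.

Leg 1: heading 338.0°; drift +6.6° → track 344.6°, groundspeed 246.7 kt
Leg 2: heading 103.3°; drift -10.4° → track 92.9°, groundspeed 224.9 kt
Leg 3: heading 66.8°; drift -6.8° → track 60.0°, groundspeed 246.0 kt
Leg 4: heading 76.0°; drift -8.0° → track 68.0°, groundspeed 241.5 kt
Leg 5: heading 261.2°; drift +10.3° → track 271.5°, groundspeed 197.8 kt

Leg 1: track=344.6°, groundspeed=246.7 kt
Leg 2: track=92.9°, groundspeed=224.9 kt
Leg 3: track=60.0°, groundspeed=246.0 kt
Leg 4: track=68.0°, groundspeed=241.5 kt
Leg 5: track=271.5°, groundspeed=197.8 kt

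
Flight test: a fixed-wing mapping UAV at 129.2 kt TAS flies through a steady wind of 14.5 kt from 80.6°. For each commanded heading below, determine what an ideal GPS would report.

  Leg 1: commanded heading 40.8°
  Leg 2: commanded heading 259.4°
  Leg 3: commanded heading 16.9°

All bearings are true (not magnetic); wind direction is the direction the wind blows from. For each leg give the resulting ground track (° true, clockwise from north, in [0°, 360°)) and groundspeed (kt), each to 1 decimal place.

Leg 1: heading 40.8°; drift -4.5° → track 36.3°, groundspeed 118.4 kt
Leg 2: heading 259.4°; drift +0.1° → track 259.5°, groundspeed 143.7 kt
Leg 3: heading 16.9°; drift -6.0° → track 10.9°, groundspeed 123.5 kt

Leg 1: track=36.3°, groundspeed=118.4 kt
Leg 2: track=259.5°, groundspeed=143.7 kt
Leg 3: track=10.9°, groundspeed=123.5 kt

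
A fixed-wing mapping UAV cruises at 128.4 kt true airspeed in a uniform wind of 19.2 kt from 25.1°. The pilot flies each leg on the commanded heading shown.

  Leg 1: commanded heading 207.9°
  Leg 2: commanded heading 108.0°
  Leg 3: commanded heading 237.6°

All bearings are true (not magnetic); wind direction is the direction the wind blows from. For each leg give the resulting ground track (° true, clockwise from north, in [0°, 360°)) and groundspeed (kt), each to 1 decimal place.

Leg 1: track=207.5°, groundspeed=147.6 kt
Leg 2: track=116.6°, groundspeed=127.5 kt
Leg 3: track=233.5°, groundspeed=145.0 kt

Leg 1: heading 207.9°; drift -0.4° → track 207.5°, groundspeed 147.6 kt
Leg 2: heading 108.0°; drift +8.6° → track 116.6°, groundspeed 127.5 kt
Leg 3: heading 237.6°; drift -4.1° → track 233.5°, groundspeed 145.0 kt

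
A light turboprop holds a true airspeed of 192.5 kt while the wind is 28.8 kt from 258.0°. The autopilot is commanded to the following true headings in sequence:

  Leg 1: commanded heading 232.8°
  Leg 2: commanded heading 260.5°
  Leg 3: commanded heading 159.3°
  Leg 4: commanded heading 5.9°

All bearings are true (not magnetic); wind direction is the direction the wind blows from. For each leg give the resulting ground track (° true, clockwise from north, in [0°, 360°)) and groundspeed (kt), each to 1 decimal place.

Leg 1: track=228.6°, groundspeed=166.9 kt
Leg 2: track=260.9°, groundspeed=163.7 kt
Leg 3: track=151.1°, groundspeed=198.9 kt
Leg 4: track=13.7°, groundspeed=203.2 kt

Leg 1: heading 232.8°; drift -4.2° → track 228.6°, groundspeed 166.9 kt
Leg 2: heading 260.5°; drift +0.4° → track 260.9°, groundspeed 163.7 kt
Leg 3: heading 159.3°; drift -8.2° → track 151.1°, groundspeed 198.9 kt
Leg 4: heading 5.9°; drift +7.8° → track 13.7°, groundspeed 203.2 kt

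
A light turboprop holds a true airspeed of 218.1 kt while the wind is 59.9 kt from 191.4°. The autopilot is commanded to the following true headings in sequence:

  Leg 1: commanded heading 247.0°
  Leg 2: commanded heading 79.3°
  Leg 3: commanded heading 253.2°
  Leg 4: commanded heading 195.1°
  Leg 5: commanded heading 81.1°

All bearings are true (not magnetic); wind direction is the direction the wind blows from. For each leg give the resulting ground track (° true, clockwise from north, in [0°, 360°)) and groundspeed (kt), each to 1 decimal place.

Leg 1: heading 247.0°; drift +15.0° → track 262.0°, groundspeed 190.8 kt
Leg 2: heading 79.3°; drift -13.0° → track 66.3°, groundspeed 247.0 kt
Leg 3: heading 253.2°; drift +15.5° → track 268.7°, groundspeed 197.0 kt
Leg 4: heading 195.1°; drift +1.4° → track 196.5°, groundspeed 158.4 kt
Leg 5: heading 81.1°; drift -13.2° → track 67.9°, groundspeed 245.4 kt

Leg 1: track=262.0°, groundspeed=190.8 kt
Leg 2: track=66.3°, groundspeed=247.0 kt
Leg 3: track=268.7°, groundspeed=197.0 kt
Leg 4: track=196.5°, groundspeed=158.4 kt
Leg 5: track=67.9°, groundspeed=245.4 kt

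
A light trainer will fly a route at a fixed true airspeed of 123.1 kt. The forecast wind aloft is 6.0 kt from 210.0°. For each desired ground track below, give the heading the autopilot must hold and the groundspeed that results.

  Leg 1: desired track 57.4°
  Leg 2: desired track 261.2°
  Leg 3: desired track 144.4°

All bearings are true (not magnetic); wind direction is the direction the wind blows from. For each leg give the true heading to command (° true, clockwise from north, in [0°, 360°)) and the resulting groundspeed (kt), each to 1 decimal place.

Leg 1: desired track 57.4°; wind correction +1.3° → command heading 58.7°, groundspeed 128.4 kt
Leg 2: desired track 261.2°; wind correction -2.2° → command heading 259.0°, groundspeed 119.3 kt
Leg 3: desired track 144.4°; wind correction +2.5° → command heading 146.9°, groundspeed 120.5 kt

Leg 1: heading=58.7°, groundspeed=128.4 kt
Leg 2: heading=259.0°, groundspeed=119.3 kt
Leg 3: heading=146.9°, groundspeed=120.5 kt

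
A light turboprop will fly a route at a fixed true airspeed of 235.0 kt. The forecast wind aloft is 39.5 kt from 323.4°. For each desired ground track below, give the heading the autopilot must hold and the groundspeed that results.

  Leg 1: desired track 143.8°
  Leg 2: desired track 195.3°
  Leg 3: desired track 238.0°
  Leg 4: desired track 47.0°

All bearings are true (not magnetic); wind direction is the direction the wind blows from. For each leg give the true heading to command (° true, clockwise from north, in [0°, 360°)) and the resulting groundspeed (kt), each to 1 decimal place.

Leg 1: heading=143.9°, groundspeed=274.5 kt
Leg 2: heading=202.9°, groundspeed=257.3 kt
Leg 3: heading=247.6°, groundspeed=228.5 kt
Leg 4: heading=37.4°, groundspeed=227.3 kt

Leg 1: desired track 143.8°; wind correction +0.1° → command heading 143.9°, groundspeed 274.5 kt
Leg 2: desired track 195.3°; wind correction +7.6° → command heading 202.9°, groundspeed 257.3 kt
Leg 3: desired track 238.0°; wind correction +9.6° → command heading 247.6°, groundspeed 228.5 kt
Leg 4: desired track 47.0°; wind correction -9.6° → command heading 37.4°, groundspeed 227.3 kt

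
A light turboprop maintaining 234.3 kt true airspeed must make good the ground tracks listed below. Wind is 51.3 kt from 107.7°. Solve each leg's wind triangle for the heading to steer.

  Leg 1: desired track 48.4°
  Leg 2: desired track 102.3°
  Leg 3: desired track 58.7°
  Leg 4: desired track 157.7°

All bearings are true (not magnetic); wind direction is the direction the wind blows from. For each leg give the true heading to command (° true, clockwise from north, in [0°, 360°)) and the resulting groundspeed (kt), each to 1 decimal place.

Leg 1: heading=59.3°, groundspeed=203.9 kt
Leg 2: heading=103.5°, groundspeed=183.2 kt
Leg 3: heading=68.2°, groundspeed=197.4 kt
Leg 4: heading=148.0°, groundspeed=198.0 kt

Leg 1: desired track 48.4°; wind correction +10.9° → command heading 59.3°, groundspeed 203.9 kt
Leg 2: desired track 102.3°; wind correction +1.2° → command heading 103.5°, groundspeed 183.2 kt
Leg 3: desired track 58.7°; wind correction +9.5° → command heading 68.2°, groundspeed 197.4 kt
Leg 4: desired track 157.7°; wind correction -9.7° → command heading 148.0°, groundspeed 198.0 kt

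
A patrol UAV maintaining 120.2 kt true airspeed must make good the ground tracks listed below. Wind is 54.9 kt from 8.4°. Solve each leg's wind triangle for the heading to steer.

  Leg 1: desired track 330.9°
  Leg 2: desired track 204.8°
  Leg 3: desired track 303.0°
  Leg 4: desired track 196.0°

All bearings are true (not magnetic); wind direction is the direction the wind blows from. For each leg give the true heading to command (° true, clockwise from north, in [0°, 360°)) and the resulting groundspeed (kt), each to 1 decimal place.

Leg 1: desired track 330.9°; wind correction +16.1° → command heading 347.0°, groundspeed 71.9 kt
Leg 2: desired track 204.8°; wind correction +7.4° → command heading 212.2°, groundspeed 171.9 kt
Leg 3: desired track 303.0°; wind correction +24.5° → command heading 327.5°, groundspeed 86.5 kt
Leg 4: desired track 196.0°; wind correction +3.5° → command heading 199.5°, groundspeed 174.4 kt

Leg 1: heading=347.0°, groundspeed=71.9 kt
Leg 2: heading=212.2°, groundspeed=171.9 kt
Leg 3: heading=327.5°, groundspeed=86.5 kt
Leg 4: heading=199.5°, groundspeed=174.4 kt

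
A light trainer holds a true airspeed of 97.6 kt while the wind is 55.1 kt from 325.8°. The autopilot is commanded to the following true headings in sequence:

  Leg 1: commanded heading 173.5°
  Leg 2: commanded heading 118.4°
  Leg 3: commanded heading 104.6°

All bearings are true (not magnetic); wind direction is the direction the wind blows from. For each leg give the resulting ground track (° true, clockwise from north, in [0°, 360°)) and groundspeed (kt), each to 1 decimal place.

Leg 1: heading 173.5°; drift -9.9° → track 163.6°, groundspeed 148.6 kt
Leg 2: heading 118.4°; drift +9.8° → track 128.2°, groundspeed 148.7 kt
Leg 3: heading 104.6°; drift +14.6° → track 119.2°, groundspeed 143.7 kt

Leg 1: track=163.6°, groundspeed=148.6 kt
Leg 2: track=128.2°, groundspeed=148.7 kt
Leg 3: track=119.2°, groundspeed=143.7 kt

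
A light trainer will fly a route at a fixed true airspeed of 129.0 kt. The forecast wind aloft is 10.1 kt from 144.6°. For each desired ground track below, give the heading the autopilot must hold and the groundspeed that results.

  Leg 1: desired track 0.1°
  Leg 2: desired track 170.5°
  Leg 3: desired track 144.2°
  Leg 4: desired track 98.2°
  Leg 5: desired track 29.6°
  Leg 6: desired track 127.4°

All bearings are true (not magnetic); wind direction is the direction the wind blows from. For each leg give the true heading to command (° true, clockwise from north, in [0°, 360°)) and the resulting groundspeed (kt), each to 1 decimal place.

Leg 1: desired track 0.1°; wind correction +2.6° → command heading 2.7°, groundspeed 137.1 kt
Leg 2: desired track 170.5°; wind correction -2.0° → command heading 168.5°, groundspeed 119.8 kt
Leg 3: desired track 144.2°; wind correction +0.0° → command heading 144.2°, groundspeed 118.9 kt
Leg 4: desired track 98.2°; wind correction +3.3° → command heading 101.5°, groundspeed 121.8 kt
Leg 5: desired track 29.6°; wind correction +4.1° → command heading 33.7°, groundspeed 132.9 kt
Leg 6: desired track 127.4°; wind correction +1.3° → command heading 128.7°, groundspeed 119.3 kt

Leg 1: heading=2.7°, groundspeed=137.1 kt
Leg 2: heading=168.5°, groundspeed=119.8 kt
Leg 3: heading=144.2°, groundspeed=118.9 kt
Leg 4: heading=101.5°, groundspeed=121.8 kt
Leg 5: heading=33.7°, groundspeed=132.9 kt
Leg 6: heading=128.7°, groundspeed=119.3 kt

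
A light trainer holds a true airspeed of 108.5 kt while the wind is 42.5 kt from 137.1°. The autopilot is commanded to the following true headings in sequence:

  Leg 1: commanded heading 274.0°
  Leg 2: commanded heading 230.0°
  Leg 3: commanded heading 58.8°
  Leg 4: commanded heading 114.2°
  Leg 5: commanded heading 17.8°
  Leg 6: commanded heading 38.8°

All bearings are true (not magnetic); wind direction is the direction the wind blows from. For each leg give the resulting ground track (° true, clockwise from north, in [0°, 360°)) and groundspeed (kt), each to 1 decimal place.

Leg 1: track=285.8°, groundspeed=142.5 kt
Leg 2: track=251.0°, groundspeed=118.5 kt
Leg 3: track=36.2°, groundspeed=108.2 kt
Leg 4: track=100.8°, groundspeed=71.3 kt
Leg 5: track=1.8°, groundspeed=134.5 kt
Leg 6: track=18.7°, groundspeed=122.1 kt

Leg 1: heading 274.0°; drift +11.8° → track 285.8°, groundspeed 142.5 kt
Leg 2: heading 230.0°; drift +21.0° → track 251.0°, groundspeed 118.5 kt
Leg 3: heading 58.8°; drift -22.6° → track 36.2°, groundspeed 108.2 kt
Leg 4: heading 114.2°; drift -13.4° → track 100.8°, groundspeed 71.3 kt
Leg 5: heading 17.8°; drift -16.0° → track 1.8°, groundspeed 134.5 kt
Leg 6: heading 38.8°; drift -20.1° → track 18.7°, groundspeed 122.1 kt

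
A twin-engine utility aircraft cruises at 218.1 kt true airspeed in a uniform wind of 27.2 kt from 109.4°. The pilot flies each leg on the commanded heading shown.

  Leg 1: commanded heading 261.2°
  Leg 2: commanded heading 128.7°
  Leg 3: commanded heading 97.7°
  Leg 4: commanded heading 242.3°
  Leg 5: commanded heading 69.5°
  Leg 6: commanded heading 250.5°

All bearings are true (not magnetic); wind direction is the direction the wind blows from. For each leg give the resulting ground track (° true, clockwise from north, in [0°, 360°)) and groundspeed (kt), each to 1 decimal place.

Leg 1: heading 261.2°; drift +3.0° → track 264.2°, groundspeed 242.4 kt
Leg 2: heading 128.7°; drift +2.7° → track 131.4°, groundspeed 192.6 kt
Leg 3: heading 97.7°; drift -1.7° → track 96.0°, groundspeed 191.5 kt
Leg 4: heading 242.3°; drift +4.8° → track 247.1°, groundspeed 237.5 kt
Leg 5: heading 69.5°; drift -5.1° → track 64.4°, groundspeed 198.0 kt
Leg 6: heading 250.5°; drift +4.1° → track 254.6°, groundspeed 239.9 kt

Leg 1: track=264.2°, groundspeed=242.4 kt
Leg 2: track=131.4°, groundspeed=192.6 kt
Leg 3: track=96.0°, groundspeed=191.5 kt
Leg 4: track=247.1°, groundspeed=237.5 kt
Leg 5: track=64.4°, groundspeed=198.0 kt
Leg 6: track=254.6°, groundspeed=239.9 kt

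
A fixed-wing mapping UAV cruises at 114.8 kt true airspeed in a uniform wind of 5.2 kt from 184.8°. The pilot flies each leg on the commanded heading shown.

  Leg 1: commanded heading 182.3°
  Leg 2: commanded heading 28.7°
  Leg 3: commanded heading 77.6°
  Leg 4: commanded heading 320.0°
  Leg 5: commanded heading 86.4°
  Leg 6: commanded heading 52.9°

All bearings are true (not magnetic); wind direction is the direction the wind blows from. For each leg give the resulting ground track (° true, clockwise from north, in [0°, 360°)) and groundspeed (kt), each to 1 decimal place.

Leg 1: heading 182.3°; drift -0.1° → track 182.2°, groundspeed 109.6 kt
Leg 2: heading 28.7°; drift -1.0° → track 27.7°, groundspeed 119.6 kt
Leg 3: heading 77.6°; drift -2.4° → track 75.2°, groundspeed 116.4 kt
Leg 4: heading 320.0°; drift +1.8° → track 321.8°, groundspeed 118.5 kt
Leg 5: heading 86.4°; drift -2.5° → track 83.9°, groundspeed 115.7 kt
Leg 6: heading 52.9°; drift -1.9° → track 51.0°, groundspeed 118.3 kt

Leg 1: track=182.2°, groundspeed=109.6 kt
Leg 2: track=27.7°, groundspeed=119.6 kt
Leg 3: track=75.2°, groundspeed=116.4 kt
Leg 4: track=321.8°, groundspeed=118.5 kt
Leg 5: track=83.9°, groundspeed=115.7 kt
Leg 6: track=51.0°, groundspeed=118.3 kt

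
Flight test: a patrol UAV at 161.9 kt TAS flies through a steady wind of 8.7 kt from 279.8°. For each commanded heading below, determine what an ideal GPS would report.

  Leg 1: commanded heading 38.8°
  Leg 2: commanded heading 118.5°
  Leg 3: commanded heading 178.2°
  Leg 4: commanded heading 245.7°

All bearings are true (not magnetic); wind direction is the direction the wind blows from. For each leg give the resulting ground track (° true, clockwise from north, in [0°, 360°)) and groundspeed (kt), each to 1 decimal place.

Leg 1: heading 38.8°; drift +2.6° → track 41.4°, groundspeed 166.3 kt
Leg 2: heading 118.5°; drift -0.9° → track 117.6°, groundspeed 170.2 kt
Leg 3: heading 178.2°; drift -3.0° → track 175.2°, groundspeed 163.9 kt
Leg 4: heading 245.7°; drift -1.8° → track 243.9°, groundspeed 154.8 kt

Leg 1: track=41.4°, groundspeed=166.3 kt
Leg 2: track=117.6°, groundspeed=170.2 kt
Leg 3: track=175.2°, groundspeed=163.9 kt
Leg 4: track=243.9°, groundspeed=154.8 kt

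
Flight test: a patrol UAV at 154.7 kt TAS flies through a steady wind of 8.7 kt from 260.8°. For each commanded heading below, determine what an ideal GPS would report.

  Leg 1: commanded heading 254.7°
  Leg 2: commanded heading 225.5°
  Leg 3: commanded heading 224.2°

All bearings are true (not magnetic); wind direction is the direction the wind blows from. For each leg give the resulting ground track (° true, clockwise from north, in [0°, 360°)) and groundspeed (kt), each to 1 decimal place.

Leg 1: track=254.3°, groundspeed=146.1 kt
Leg 2: track=223.5°, groundspeed=147.7 kt
Leg 3: track=222.2°, groundspeed=147.8 kt

Leg 1: heading 254.7°; drift -0.4° → track 254.3°, groundspeed 146.1 kt
Leg 2: heading 225.5°; drift -2.0° → track 223.5°, groundspeed 147.7 kt
Leg 3: heading 224.2°; drift -2.0° → track 222.2°, groundspeed 147.8 kt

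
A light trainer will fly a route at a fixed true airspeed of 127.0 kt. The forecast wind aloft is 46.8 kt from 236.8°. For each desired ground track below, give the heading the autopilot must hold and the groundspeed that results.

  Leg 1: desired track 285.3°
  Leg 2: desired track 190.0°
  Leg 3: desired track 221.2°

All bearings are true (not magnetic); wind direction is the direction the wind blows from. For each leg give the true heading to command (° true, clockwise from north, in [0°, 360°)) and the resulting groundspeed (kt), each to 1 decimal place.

Leg 1: desired track 285.3°; wind correction -16.0° → command heading 269.3°, groundspeed 91.1 kt
Leg 2: desired track 190.0°; wind correction +15.6° → command heading 205.6°, groundspeed 90.3 kt
Leg 3: desired track 221.2°; wind correction +5.7° → command heading 226.9°, groundspeed 81.3 kt

Leg 1: heading=269.3°, groundspeed=91.1 kt
Leg 2: heading=205.6°, groundspeed=90.3 kt
Leg 3: heading=226.9°, groundspeed=81.3 kt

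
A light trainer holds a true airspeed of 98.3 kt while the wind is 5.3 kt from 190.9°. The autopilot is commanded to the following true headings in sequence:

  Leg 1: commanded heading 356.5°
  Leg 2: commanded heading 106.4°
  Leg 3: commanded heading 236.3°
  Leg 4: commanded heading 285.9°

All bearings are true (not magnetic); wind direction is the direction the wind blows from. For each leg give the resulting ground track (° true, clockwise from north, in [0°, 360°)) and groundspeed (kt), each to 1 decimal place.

Leg 1: track=357.2°, groundspeed=103.4 kt
Leg 2: track=103.3°, groundspeed=97.9 kt
Leg 3: track=238.6°, groundspeed=94.7 kt
Leg 4: track=289.0°, groundspeed=98.9 kt

Leg 1: heading 356.5°; drift +0.7° → track 357.2°, groundspeed 103.4 kt
Leg 2: heading 106.4°; drift -3.1° → track 103.3°, groundspeed 97.9 kt
Leg 3: heading 236.3°; drift +2.3° → track 238.6°, groundspeed 94.7 kt
Leg 4: heading 285.9°; drift +3.1° → track 289.0°, groundspeed 98.9 kt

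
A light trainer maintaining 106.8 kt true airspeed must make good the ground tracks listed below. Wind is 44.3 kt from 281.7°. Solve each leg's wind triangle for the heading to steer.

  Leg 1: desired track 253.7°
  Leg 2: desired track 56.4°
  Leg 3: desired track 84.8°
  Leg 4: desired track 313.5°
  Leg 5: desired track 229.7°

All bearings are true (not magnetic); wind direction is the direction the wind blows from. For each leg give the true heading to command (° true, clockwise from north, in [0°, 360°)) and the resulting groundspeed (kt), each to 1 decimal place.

Leg 1: desired track 253.7°; wind correction +11.2° → command heading 264.9°, groundspeed 65.6 kt
Leg 2: desired track 56.4°; wind correction -17.1° → command heading 39.3°, groundspeed 133.2 kt
Leg 3: desired track 84.8°; wind correction -6.9° → command heading 77.9°, groundspeed 148.4 kt
Leg 4: desired track 313.5°; wind correction -12.6° → command heading 300.9°, groundspeed 66.6 kt
Leg 5: desired track 229.7°; wind correction +19.1° → command heading 248.8°, groundspeed 73.7 kt

Leg 1: heading=264.9°, groundspeed=65.6 kt
Leg 2: heading=39.3°, groundspeed=133.2 kt
Leg 3: heading=77.9°, groundspeed=148.4 kt
Leg 4: heading=300.9°, groundspeed=66.6 kt
Leg 5: heading=248.8°, groundspeed=73.7 kt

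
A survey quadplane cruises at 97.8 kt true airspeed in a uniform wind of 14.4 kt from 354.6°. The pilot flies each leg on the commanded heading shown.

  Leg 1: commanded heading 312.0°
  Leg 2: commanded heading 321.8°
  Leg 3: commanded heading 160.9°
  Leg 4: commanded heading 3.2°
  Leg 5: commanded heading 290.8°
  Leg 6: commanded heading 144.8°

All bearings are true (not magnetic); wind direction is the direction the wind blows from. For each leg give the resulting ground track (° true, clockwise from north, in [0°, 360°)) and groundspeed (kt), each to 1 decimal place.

Leg 1: heading 312.0°; drift -6.4° → track 305.6°, groundspeed 87.7 kt
Leg 2: heading 321.8°; drift -5.2° → track 316.6°, groundspeed 86.1 kt
Leg 3: heading 160.9°; drift +1.7° → track 162.6°, groundspeed 111.8 kt
Leg 4: heading 3.2°; drift +1.5° → track 4.7°, groundspeed 83.6 kt
Leg 5: heading 290.8°; drift -8.0° → track 282.8°, groundspeed 92.4 kt
Leg 6: heading 144.8°; drift +3.7° → track 148.5°, groundspeed 110.5 kt

Leg 1: track=305.6°, groundspeed=87.7 kt
Leg 2: track=316.6°, groundspeed=86.1 kt
Leg 3: track=162.6°, groundspeed=111.8 kt
Leg 4: track=4.7°, groundspeed=83.6 kt
Leg 5: track=282.8°, groundspeed=92.4 kt
Leg 6: track=148.5°, groundspeed=110.5 kt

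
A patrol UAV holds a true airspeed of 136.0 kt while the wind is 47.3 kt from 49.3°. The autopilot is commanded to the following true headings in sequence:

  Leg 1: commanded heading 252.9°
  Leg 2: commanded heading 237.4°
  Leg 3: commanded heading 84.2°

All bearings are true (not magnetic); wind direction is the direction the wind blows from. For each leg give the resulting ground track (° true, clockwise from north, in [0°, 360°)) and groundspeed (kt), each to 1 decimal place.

Leg 1: track=246.9°, groundspeed=180.3 kt
Leg 2: track=235.3°, groundspeed=182.9 kt
Leg 3: track=99.8°, groundspeed=100.9 kt

Leg 1: heading 252.9°; drift -6.0° → track 246.9°, groundspeed 180.3 kt
Leg 2: heading 237.4°; drift -2.1° → track 235.3°, groundspeed 182.9 kt
Leg 3: heading 84.2°; drift +15.6° → track 99.8°, groundspeed 100.9 kt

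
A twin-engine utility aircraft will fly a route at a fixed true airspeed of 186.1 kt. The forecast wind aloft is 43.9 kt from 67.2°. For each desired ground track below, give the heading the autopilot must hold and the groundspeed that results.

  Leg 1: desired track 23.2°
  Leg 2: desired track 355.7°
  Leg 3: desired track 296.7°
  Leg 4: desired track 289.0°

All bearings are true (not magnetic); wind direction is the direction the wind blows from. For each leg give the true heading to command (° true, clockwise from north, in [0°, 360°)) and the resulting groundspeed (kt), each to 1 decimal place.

Leg 1: heading=32.6°, groundspeed=152.0 kt
Leg 2: heading=8.6°, groundspeed=167.5 kt
Leg 3: heading=307.0°, groundspeed=211.6 kt
Leg 4: heading=298.0°, groundspeed=216.5 kt

Leg 1: desired track 23.2°; wind correction +9.4° → command heading 32.6°, groundspeed 152.0 kt
Leg 2: desired track 355.7°; wind correction +12.9° → command heading 8.6°, groundspeed 167.5 kt
Leg 3: desired track 296.7°; wind correction +10.3° → command heading 307.0°, groundspeed 211.6 kt
Leg 4: desired track 289.0°; wind correction +9.0° → command heading 298.0°, groundspeed 216.5 kt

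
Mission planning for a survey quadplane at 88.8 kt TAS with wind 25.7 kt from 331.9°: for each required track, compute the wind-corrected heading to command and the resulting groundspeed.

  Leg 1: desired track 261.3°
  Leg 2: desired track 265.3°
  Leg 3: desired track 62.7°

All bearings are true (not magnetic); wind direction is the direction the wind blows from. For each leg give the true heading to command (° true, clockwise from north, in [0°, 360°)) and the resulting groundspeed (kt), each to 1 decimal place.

Leg 1: desired track 261.3°; wind correction +15.8° → command heading 277.1°, groundspeed 76.9 kt
Leg 2: desired track 265.3°; wind correction +15.4° → command heading 280.7°, groundspeed 75.4 kt
Leg 3: desired track 62.7°; wind correction -16.8° → command heading 45.9°, groundspeed 85.4 kt

Leg 1: heading=277.1°, groundspeed=76.9 kt
Leg 2: heading=280.7°, groundspeed=75.4 kt
Leg 3: heading=45.9°, groundspeed=85.4 kt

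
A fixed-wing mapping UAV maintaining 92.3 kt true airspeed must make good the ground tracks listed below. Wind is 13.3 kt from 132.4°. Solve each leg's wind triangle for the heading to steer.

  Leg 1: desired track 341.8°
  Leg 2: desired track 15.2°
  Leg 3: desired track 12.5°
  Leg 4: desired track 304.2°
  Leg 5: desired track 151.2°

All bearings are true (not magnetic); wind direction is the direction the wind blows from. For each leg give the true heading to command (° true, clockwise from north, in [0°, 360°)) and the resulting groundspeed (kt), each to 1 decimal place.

Leg 1: desired track 341.8°; wind correction +4.1° → command heading 345.9°, groundspeed 103.7 kt
Leg 2: desired track 15.2°; wind correction +7.4° → command heading 22.6°, groundspeed 97.6 kt
Leg 3: desired track 12.5°; wind correction +7.2° → command heading 19.7°, groundspeed 98.2 kt
Leg 4: desired track 304.2°; wind correction -1.2° → command heading 303.0°, groundspeed 105.4 kt
Leg 5: desired track 151.2°; wind correction -2.7° → command heading 148.5°, groundspeed 79.6 kt

Leg 1: heading=345.9°, groundspeed=103.7 kt
Leg 2: heading=22.6°, groundspeed=97.6 kt
Leg 3: heading=19.7°, groundspeed=98.2 kt
Leg 4: heading=303.0°, groundspeed=105.4 kt
Leg 5: heading=148.5°, groundspeed=79.6 kt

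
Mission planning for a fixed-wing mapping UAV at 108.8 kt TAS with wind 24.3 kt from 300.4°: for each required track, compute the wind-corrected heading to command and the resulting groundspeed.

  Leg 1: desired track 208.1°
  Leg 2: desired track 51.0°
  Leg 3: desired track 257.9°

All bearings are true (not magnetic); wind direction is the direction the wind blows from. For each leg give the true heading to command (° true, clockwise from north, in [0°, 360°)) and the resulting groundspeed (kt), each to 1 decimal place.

Leg 1: heading=221.0°, groundspeed=107.0 kt
Leg 2: heading=38.9°, groundspeed=114.9 kt
Leg 3: heading=266.6°, groundspeed=89.6 kt

Leg 1: desired track 208.1°; wind correction +12.9° → command heading 221.0°, groundspeed 107.0 kt
Leg 2: desired track 51.0°; wind correction -12.1° → command heading 38.9°, groundspeed 114.9 kt
Leg 3: desired track 257.9°; wind correction +8.7° → command heading 266.6°, groundspeed 89.6 kt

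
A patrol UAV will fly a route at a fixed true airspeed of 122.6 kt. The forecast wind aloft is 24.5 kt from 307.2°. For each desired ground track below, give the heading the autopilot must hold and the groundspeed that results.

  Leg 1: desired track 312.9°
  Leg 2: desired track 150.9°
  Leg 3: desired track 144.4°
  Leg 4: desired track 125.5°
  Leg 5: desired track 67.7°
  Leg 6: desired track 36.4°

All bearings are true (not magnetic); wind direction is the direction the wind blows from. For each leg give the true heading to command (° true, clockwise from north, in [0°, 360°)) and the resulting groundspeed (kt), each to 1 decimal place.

Leg 1: heading=311.8°, groundspeed=98.2 kt
Leg 2: heading=155.5°, groundspeed=144.6 kt
Leg 3: heading=147.8°, groundspeed=145.8 kt
Leg 4: heading=125.2°, groundspeed=147.1 kt
Leg 5: heading=57.8°, groundspeed=133.2 kt
Leg 6: heading=24.9°, groundspeed=119.8 kt

Leg 1: desired track 312.9°; wind correction -1.1° → command heading 311.8°, groundspeed 98.2 kt
Leg 2: desired track 150.9°; wind correction +4.6° → command heading 155.5°, groundspeed 144.6 kt
Leg 3: desired track 144.4°; wind correction +3.4° → command heading 147.8°, groundspeed 145.8 kt
Leg 4: desired track 125.5°; wind correction -0.3° → command heading 125.2°, groundspeed 147.1 kt
Leg 5: desired track 67.7°; wind correction -9.9° → command heading 57.8°, groundspeed 133.2 kt
Leg 6: desired track 36.4°; wind correction -11.5° → command heading 24.9°, groundspeed 119.8 kt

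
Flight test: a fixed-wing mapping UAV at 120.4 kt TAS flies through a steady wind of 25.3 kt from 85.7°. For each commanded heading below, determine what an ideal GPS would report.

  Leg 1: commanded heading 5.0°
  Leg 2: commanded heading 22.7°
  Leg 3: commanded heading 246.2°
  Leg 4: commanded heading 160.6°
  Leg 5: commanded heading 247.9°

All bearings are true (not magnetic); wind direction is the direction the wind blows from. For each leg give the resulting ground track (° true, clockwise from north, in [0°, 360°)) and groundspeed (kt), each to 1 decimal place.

Leg 1: heading 5.0°; drift -12.1° → track 352.9°, groundspeed 119.0 kt
Leg 2: heading 22.7°; drift -11.7° → track 11.0°, groundspeed 111.2 kt
Leg 3: heading 246.2°; drift +3.4° → track 249.6°, groundspeed 144.5 kt
Leg 4: heading 160.6°; drift +12.1° → track 172.7°, groundspeed 116.4 kt
Leg 5: heading 247.9°; drift +3.1° → track 251.0°, groundspeed 144.7 kt

Leg 1: track=352.9°, groundspeed=119.0 kt
Leg 2: track=11.0°, groundspeed=111.2 kt
Leg 3: track=249.6°, groundspeed=144.5 kt
Leg 4: track=172.7°, groundspeed=116.4 kt
Leg 5: track=251.0°, groundspeed=144.7 kt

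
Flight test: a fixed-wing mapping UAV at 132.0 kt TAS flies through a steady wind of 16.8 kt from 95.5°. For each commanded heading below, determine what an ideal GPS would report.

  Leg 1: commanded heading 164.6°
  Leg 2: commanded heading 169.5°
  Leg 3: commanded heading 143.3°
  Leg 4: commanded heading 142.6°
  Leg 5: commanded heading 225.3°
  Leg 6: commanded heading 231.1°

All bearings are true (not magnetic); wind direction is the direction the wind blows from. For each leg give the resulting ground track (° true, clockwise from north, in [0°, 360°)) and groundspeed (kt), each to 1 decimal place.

Leg 1: track=171.7°, groundspeed=127.0 kt
Leg 2: track=176.7°, groundspeed=128.4 kt
Leg 3: track=149.2°, groundspeed=121.4 kt
Leg 4: track=148.4°, groundspeed=121.2 kt
Leg 5: track=230.5°, groundspeed=143.3 kt
Leg 6: track=235.8°, groundspeed=144.5 kt

Leg 1: heading 164.6°; drift +7.1° → track 171.7°, groundspeed 127.0 kt
Leg 2: heading 169.5°; drift +7.2° → track 176.7°, groundspeed 128.4 kt
Leg 3: heading 143.3°; drift +5.9° → track 149.2°, groundspeed 121.4 kt
Leg 4: heading 142.6°; drift +5.8° → track 148.4°, groundspeed 121.2 kt
Leg 5: heading 225.3°; drift +5.2° → track 230.5°, groundspeed 143.3 kt
Leg 6: heading 231.1°; drift +4.7° → track 235.8°, groundspeed 144.5 kt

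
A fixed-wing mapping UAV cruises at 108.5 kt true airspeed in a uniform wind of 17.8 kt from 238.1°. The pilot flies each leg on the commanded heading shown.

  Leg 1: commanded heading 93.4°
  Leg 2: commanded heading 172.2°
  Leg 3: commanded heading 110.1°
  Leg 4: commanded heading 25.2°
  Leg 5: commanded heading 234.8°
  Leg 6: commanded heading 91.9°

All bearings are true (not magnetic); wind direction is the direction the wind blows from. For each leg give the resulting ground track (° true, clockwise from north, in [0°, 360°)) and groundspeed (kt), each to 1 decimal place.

Leg 1: heading 93.4°; drift -4.8° → track 88.6°, groundspeed 123.5 kt
Leg 2: heading 172.2°; drift -9.1° → track 163.1°, groundspeed 102.5 kt
Leg 3: heading 110.1°; drift -6.7° → track 103.4°, groundspeed 120.3 kt
Leg 4: heading 25.2°; drift +4.5° → track 29.7°, groundspeed 123.8 kt
Leg 5: heading 234.8°; drift -0.6° → track 234.2°, groundspeed 90.7 kt
Leg 6: heading 91.9°; drift -4.6° → track 87.3°, groundspeed 123.7 kt

Leg 1: track=88.6°, groundspeed=123.5 kt
Leg 2: track=163.1°, groundspeed=102.5 kt
Leg 3: track=103.4°, groundspeed=120.3 kt
Leg 4: track=29.7°, groundspeed=123.8 kt
Leg 5: track=234.2°, groundspeed=90.7 kt
Leg 6: track=87.3°, groundspeed=123.7 kt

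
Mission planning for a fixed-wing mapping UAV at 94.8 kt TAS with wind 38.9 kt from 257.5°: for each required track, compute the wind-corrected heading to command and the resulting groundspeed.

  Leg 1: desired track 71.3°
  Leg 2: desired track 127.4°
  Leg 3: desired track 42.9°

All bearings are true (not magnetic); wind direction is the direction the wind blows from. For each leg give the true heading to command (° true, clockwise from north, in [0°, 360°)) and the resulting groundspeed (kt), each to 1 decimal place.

Leg 1: heading=68.8°, groundspeed=133.4 kt
Leg 2: heading=145.7°, groundspeed=115.1 kt
Leg 3: heading=29.4°, groundspeed=124.2 kt

Leg 1: desired track 71.3°; wind correction -2.5° → command heading 68.8°, groundspeed 133.4 kt
Leg 2: desired track 127.4°; wind correction +18.3° → command heading 145.7°, groundspeed 115.1 kt
Leg 3: desired track 42.9°; wind correction -13.5° → command heading 29.4°, groundspeed 124.2 kt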